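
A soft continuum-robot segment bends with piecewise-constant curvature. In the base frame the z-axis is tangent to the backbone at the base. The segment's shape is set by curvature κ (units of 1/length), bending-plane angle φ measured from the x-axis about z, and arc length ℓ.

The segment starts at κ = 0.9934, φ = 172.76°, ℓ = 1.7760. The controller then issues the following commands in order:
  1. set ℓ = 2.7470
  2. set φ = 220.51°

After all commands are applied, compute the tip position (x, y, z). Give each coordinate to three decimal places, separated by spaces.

-1.466 -1.253 0.404

initial: κ=0.9934, φ=172.76°, ℓ=1.7760
cmd 1: set ℓ=2.7470 → (κ,φ,ℓ)=(0.9934,172.76°,2.7470) → tip=(-1.9134,0.2431,0.4038)
cmd 2: set φ=220.51° → (κ,φ,ℓ)=(0.9934,220.51°,2.7470) → tip=(-1.4664,-1.2529,0.4038)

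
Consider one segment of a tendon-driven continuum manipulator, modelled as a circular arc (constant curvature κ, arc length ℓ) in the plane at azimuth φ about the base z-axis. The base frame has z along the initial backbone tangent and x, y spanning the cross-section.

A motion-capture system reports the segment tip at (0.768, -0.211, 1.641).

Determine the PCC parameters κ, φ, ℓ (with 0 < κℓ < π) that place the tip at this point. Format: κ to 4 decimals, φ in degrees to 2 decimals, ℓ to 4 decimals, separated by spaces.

0.4788 344.64 1.8877

ρ = √(x²+y²) = √(0.768² + -0.211²) = 0.79646
φ = atan2(y, x) mod 360° = atan2(-0.211, 0.768) = 344.6376°
|p|² = ρ² + z² = 0.79646² + 1.641² = 3.32723
κ = 2ρ / |p|² = 2×0.79646 / 3.32723 = 0.47875
θ = 2·atan2(ρ, z) = 2·atan2(0.79646, 1.641) = 0.90372 rad
ℓ = θ/κ = 0.90372/0.47875 = 1.88765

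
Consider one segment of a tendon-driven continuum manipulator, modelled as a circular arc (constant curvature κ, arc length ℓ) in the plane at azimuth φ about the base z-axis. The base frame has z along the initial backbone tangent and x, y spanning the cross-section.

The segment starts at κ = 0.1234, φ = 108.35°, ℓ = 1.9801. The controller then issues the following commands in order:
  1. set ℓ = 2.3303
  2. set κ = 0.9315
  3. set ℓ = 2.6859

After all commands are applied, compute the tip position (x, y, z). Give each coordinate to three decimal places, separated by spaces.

-0.609 1.836 0.641

initial: κ=0.1234, φ=108.35°, ℓ=1.9801
cmd 1: set ℓ=2.3303 → (κ,φ,ℓ)=(0.1234,108.35°,2.3303) → tip=(-0.1048,0.3158,2.2983)
cmd 2: set κ=0.9315 → (κ,φ,ℓ)=(0.9315,108.35°,2.3303) → tip=(-0.5288,1.5942,0.8861)
cmd 3: set ℓ=2.6859 → (κ,φ,ℓ)=(0.9315,108.35°,2.6859) → tip=(-0.6091,1.8364,0.6408)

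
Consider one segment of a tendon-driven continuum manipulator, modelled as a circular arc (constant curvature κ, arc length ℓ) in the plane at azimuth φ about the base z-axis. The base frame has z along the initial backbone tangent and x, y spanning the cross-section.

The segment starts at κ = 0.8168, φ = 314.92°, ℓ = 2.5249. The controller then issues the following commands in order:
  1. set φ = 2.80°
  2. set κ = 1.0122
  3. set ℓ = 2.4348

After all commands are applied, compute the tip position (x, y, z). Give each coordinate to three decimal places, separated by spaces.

initial: κ=0.8168, φ=314.92°, ℓ=2.5249
cmd 1: set φ=2.80° → (κ,φ,ℓ)=(0.8168,2.80°,2.5249) → tip=(1.8000,0.0880,1.0793)
cmd 2: set κ=1.0122 → (κ,φ,ℓ)=(1.0122,2.80°,2.5249) → tip=(1.8090,0.0885,0.5463)
cmd 3: set ℓ=2.4348 → (κ,φ,ℓ)=(1.0122,2.80°,2.4348) → tip=(1.7559,0.0859,0.6190)

1.756 0.086 0.619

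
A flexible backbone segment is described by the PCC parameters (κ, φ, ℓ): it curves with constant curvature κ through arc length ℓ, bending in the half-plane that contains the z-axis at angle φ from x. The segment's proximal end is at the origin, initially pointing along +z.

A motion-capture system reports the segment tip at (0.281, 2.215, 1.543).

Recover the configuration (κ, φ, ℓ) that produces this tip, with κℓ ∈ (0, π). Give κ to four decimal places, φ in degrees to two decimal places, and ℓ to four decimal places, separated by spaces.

ρ = √(x²+y²) = √(0.281² + 2.215²) = 2.23275
φ = atan2(y, x) mod 360° = atan2(2.215, 0.281) = 82.7699°
|p|² = ρ² + z² = 2.23275² + 1.543² = 7.36604
κ = 2ρ / |p|² = 2×2.23275 / 7.36604 = 0.60623
θ = 2·atan2(ρ, z) = 2·atan2(2.23275, 1.543) = 1.93217 rad
ℓ = θ/κ = 1.93217/0.60623 = 3.18719

0.6062 82.77 3.1872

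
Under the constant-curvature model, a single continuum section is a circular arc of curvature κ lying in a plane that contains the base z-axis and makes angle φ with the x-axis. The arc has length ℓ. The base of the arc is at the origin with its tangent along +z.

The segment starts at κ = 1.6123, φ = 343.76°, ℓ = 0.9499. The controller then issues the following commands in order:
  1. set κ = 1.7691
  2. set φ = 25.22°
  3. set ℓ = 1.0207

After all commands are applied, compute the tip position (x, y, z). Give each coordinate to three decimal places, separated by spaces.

0.630 0.297 0.550

initial: κ=1.6123, φ=343.76°, ℓ=0.9499
cmd 1: set κ=1.7691 → (κ,φ,ℓ)=(1.7691,343.76°,0.9499) → tip=(0.6021,-0.1754,0.5619)
cmd 2: set φ=25.22° → (κ,φ,ℓ)=(1.7691,25.22°,0.9499) → tip=(0.5673,0.2672,0.5619)
cmd 3: set ℓ=1.0207 → (κ,φ,ℓ)=(1.7691,25.22°,1.0207) → tip=(0.6304,0.2969,0.5497)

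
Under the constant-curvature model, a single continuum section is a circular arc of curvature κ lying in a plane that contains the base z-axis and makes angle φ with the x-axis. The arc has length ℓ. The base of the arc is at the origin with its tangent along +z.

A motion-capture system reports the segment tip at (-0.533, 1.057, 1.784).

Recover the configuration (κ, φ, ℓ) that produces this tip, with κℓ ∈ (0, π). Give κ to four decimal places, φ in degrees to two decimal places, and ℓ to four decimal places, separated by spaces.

0.5165 116.76 2.2686

ρ = √(x²+y²) = √(-0.533² + 1.057²) = 1.18378
φ = atan2(y, x) mod 360° = atan2(1.057, -0.533) = 116.7599°
|p|² = ρ² + z² = 1.18378² + 1.784² = 4.58399
κ = 2ρ / |p|² = 2×1.18378 / 4.58399 = 0.51648
θ = 2·atan2(ρ, z) = 2·atan2(1.18378, 1.784) = 1.17169 rad
ℓ = θ/κ = 1.17169/0.51648 = 2.26859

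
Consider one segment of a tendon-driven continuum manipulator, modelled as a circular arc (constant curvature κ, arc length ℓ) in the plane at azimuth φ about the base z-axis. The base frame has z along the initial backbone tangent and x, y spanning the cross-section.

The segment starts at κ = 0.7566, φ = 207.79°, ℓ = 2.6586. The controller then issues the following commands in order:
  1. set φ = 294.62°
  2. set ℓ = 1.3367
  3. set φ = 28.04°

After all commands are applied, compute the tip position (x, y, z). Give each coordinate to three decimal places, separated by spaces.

initial: κ=0.7566, φ=207.79°, ℓ=2.6586
cmd 1: set φ=294.62° → (κ,φ,ℓ)=(0.7566,294.62°,2.6586) → tip=(0.7855,-1.7141,1.1954)
cmd 2: set ℓ=1.3367 → (κ,φ,ℓ)=(0.7566,294.62°,1.3367) → tip=(0.2584,-0.5639,1.1202)
cmd 3: set φ=28.04° → (κ,φ,ℓ)=(0.7566,28.04°,1.3367) → tip=(0.5474,0.2916,1.1202)

0.547 0.292 1.120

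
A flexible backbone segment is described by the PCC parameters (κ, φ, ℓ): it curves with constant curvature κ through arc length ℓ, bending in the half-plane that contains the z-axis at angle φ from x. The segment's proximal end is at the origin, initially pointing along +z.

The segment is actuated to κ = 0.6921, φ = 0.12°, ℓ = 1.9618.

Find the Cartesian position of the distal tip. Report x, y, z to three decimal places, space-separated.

1.139 0.002 1.412

θ = κ·ℓ = 0.6921 × 1.9618 = 1.35776 rad
ρ = (1 − cos θ)/κ = (1 − 0.21143)/0.6921 = 1.13939
z = sin θ / κ = 0.97739/0.6921 = 1.41221
x = ρ cos φ = 1.13939 × cos(0.12°) = 1.13939
y = ρ sin φ = 1.13939 × sin(0.12°) = 0.00239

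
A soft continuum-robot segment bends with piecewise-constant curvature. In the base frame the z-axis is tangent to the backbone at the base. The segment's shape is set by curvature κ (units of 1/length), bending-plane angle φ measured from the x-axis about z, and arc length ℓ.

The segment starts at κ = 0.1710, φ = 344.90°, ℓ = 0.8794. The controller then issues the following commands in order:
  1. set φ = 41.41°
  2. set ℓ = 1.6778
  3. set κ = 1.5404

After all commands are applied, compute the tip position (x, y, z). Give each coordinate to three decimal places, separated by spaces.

initial: κ=0.1710, φ=344.90°, ℓ=0.8794
cmd 1: set φ=41.41° → (κ,φ,ℓ)=(0.1710,41.41°,0.8794) → tip=(0.0495,0.0437,0.8761)
cmd 2: set ℓ=1.6778 → (κ,φ,ℓ)=(0.1710,41.41°,1.6778) → tip=(0.1793,0.1581,1.6549)
cmd 3: set κ=1.5404 → (κ,φ,ℓ)=(1.5404,41.41°,1.6778) → tip=(0.9001,0.7939,0.3432)

0.900 0.794 0.343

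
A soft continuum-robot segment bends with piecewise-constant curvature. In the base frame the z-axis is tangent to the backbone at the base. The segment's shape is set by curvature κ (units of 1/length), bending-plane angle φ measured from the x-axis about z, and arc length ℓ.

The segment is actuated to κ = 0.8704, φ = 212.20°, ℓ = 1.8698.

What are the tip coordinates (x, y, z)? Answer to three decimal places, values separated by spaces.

θ = κ·ℓ = 0.8704 × 1.8698 = 1.62747 rad
ρ = (1 − cos θ)/κ = (1 − -0.05665)/0.8704 = 1.21398
z = sin θ / κ = 0.99839/0.8704 = 1.14705
x = ρ cos φ = 1.21398 × cos(212.20°) = -1.02726
y = ρ sin φ = 1.21398 × sin(212.20°) = -0.64690

-1.027 -0.647 1.147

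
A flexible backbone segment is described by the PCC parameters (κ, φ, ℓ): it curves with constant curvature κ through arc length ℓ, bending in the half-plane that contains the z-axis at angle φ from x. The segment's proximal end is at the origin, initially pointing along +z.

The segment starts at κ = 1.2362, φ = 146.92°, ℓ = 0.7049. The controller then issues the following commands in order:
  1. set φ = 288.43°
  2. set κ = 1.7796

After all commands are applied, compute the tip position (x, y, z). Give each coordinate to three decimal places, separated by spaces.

0.122 -0.367 0.534

initial: κ=1.2362, φ=146.92°, ℓ=0.7049
cmd 1: set φ=288.43° → (κ,φ,ℓ)=(1.2362,288.43°,0.7049) → tip=(0.0911,-0.2734,0.6190)
cmd 2: set κ=1.7796 → (κ,φ,ℓ)=(1.7796,288.43°,0.7049) → tip=(0.1224,-0.3673,0.5340)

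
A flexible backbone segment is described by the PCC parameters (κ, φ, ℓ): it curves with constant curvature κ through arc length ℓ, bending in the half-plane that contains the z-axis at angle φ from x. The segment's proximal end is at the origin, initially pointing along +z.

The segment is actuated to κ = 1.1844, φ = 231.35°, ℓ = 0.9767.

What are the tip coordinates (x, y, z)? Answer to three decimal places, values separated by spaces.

-0.315 -0.394 0.773

θ = κ·ℓ = 1.1844 × 0.9767 = 1.15680 rad
ρ = (1 − cos θ)/κ = (1 − 0.40227)/1.1844 = 0.50467
z = sin θ / κ = 0.91552/1.1844 = 0.77298
x = ρ cos φ = 0.50467 × cos(231.35°) = -0.31520
y = ρ sin φ = 0.50467 × sin(231.35°) = -0.39414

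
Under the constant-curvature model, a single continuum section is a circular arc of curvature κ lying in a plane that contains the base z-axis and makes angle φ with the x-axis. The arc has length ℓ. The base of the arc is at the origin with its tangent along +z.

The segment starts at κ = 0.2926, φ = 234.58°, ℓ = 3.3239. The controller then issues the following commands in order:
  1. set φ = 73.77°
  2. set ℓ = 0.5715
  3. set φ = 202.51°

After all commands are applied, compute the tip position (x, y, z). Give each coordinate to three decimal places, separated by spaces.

initial: κ=0.2926, φ=234.58°, ℓ=3.3239
cmd 1: set φ=73.77° → (κ,φ,ℓ)=(0.2926,73.77°,3.3239) → tip=(0.4173,1.4334,2.8241)
cmd 2: set ℓ=0.5715 → (κ,φ,ℓ)=(0.2926,73.77°,0.5715) → tip=(0.0133,0.0458,0.5688)
cmd 3: set φ=202.51° → (κ,φ,ℓ)=(0.2926,202.51°,0.5715) → tip=(-0.0440,-0.0183,0.5688)

-0.044 -0.018 0.569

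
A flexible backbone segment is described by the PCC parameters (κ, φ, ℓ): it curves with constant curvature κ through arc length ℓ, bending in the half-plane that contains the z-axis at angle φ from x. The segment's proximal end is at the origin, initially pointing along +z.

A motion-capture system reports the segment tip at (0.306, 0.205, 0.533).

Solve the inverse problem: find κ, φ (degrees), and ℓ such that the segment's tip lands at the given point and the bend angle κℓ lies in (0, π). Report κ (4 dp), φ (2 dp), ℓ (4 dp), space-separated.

ρ = √(x²+y²) = √(0.306² + 0.205²) = 0.36832
φ = atan2(y, x) mod 360° = atan2(0.205, 0.306) = 33.8195°
|p|² = ρ² + z² = 0.36832² + 0.533² = 0.41975
κ = 2ρ / |p|² = 2×0.36832 / 0.41975 = 1.75496
θ = 2·atan2(ρ, z) = 2·atan2(0.36832, 0.533) = 1.20937 rad
ℓ = θ/κ = 1.20937/1.75496 = 0.68912

1.7550 33.82 0.6891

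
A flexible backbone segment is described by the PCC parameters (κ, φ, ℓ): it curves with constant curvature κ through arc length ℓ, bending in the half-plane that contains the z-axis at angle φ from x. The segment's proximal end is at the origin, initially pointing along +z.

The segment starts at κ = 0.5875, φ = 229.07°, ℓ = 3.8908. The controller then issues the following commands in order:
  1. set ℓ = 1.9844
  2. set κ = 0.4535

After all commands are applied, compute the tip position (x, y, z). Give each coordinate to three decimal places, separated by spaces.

-0.547 -0.630 1.727

initial: κ=0.5875, φ=229.07°, ℓ=3.8908
cmd 1: set ℓ=1.9844 → (κ,φ,ℓ)=(0.5875,229.07°,1.9844) → tip=(-0.6758,-0.7793,1.5645)
cmd 2: set κ=0.4535 → (κ,φ,ℓ)=(0.4535,229.07°,1.9844) → tip=(-0.5465,-0.6303,1.7272)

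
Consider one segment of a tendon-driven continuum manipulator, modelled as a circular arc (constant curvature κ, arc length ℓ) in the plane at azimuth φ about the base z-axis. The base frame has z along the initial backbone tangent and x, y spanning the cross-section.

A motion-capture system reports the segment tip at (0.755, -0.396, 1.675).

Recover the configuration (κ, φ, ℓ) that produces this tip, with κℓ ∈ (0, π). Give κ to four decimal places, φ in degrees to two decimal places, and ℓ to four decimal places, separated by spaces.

ρ = √(x²+y²) = √(0.755² + -0.396²) = 0.85255
φ = atan2(y, x) mod 360° = atan2(-0.396, 0.755) = 332.3228°
|p|² = ρ² + z² = 0.85255² + 1.675² = 3.53247
κ = 2ρ / |p|² = 2×0.85255 / 3.53247 = 0.48269
θ = 2·atan2(ρ, z) = 2·atan2(0.85255, 1.675) = 0.94162 rad
ℓ = θ/κ = 0.94162/0.48269 = 1.95076

0.4827 332.32 1.9508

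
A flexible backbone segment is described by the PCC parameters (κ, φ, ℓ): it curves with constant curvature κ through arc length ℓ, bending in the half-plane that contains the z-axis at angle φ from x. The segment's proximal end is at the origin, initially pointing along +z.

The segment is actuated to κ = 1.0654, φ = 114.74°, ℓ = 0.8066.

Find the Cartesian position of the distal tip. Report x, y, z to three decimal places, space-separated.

-0.136 0.296 0.711

θ = κ·ℓ = 1.0654 × 0.8066 = 0.85935 rad
ρ = (1 − cos θ)/κ = (1 − 0.65293)/1.0654 = 0.32577
z = sin θ / κ = 0.75742/1.0654 = 0.71092
x = ρ cos φ = 0.32577 × cos(114.74°) = -0.13633
y = ρ sin φ = 0.32577 × sin(114.74°) = 0.29587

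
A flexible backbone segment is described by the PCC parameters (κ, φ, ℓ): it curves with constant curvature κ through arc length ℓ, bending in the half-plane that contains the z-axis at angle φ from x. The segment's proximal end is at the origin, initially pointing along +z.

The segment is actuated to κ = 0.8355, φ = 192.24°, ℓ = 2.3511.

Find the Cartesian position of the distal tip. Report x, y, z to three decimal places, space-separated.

θ = κ·ℓ = 0.8355 × 2.3511 = 1.96434 rad
ρ = (1 − cos θ)/κ = (1 − -0.38347)/0.8355 = 1.65586
z = sin θ / κ = 0.92355/0.8355 = 1.10539
x = ρ cos φ = 1.65586 × cos(192.24°) = -1.61821
y = ρ sin φ = 1.65586 × sin(192.24°) = -0.35105

-1.618 -0.351 1.105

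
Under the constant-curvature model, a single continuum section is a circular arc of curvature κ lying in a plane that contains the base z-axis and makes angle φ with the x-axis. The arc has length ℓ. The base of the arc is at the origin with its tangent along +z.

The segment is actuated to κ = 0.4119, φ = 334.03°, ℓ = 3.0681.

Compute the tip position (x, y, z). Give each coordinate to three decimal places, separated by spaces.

θ = κ·ℓ = 0.4119 × 3.0681 = 1.26375 rad
ρ = (1 − cos θ)/κ = (1 − 0.30224)/0.4119 = 1.69399
z = sin θ / κ = 0.95323/0.4119 = 2.31423
x = ρ cos φ = 1.69399 × cos(334.03°) = 1.52294
y = ρ sin φ = 1.69399 × sin(334.03°) = -0.74180

1.523 -0.742 2.314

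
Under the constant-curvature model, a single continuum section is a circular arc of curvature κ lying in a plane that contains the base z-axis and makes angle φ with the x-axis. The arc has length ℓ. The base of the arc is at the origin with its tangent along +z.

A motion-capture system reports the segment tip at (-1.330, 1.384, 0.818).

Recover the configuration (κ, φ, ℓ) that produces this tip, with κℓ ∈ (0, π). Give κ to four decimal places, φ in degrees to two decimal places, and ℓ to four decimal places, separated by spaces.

ρ = √(x²+y²) = √(-1.330² + 1.384²) = 1.91947
φ = atan2(y, x) mod 360° = atan2(1.384, -1.330) = 133.8601°
|p|² = ρ² + z² = 1.91947² + 0.818² = 4.35348
κ = 2ρ / |p|² = 2×1.91947 / 4.35348 = 0.88181
θ = 2·atan2(ρ, z) = 2·atan2(1.91947, 0.818) = 2.33589 rad
ℓ = θ/κ = 2.33589/0.88181 = 2.64897

0.8818 133.86 2.6490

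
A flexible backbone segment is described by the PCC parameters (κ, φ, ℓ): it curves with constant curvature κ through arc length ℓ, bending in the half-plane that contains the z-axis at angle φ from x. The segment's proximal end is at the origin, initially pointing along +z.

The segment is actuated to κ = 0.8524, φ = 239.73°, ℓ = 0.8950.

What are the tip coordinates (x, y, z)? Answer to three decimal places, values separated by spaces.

θ = κ·ℓ = 0.8524 × 0.8950 = 0.76290 rad
ρ = (1 − cos θ)/κ = (1 − 0.72284)/0.8524 = 0.32516
z = sin θ / κ = 0.69102/0.8524 = 0.81067
x = ρ cos φ = 0.32516 × cos(239.73°) = -0.16390
y = ρ sin φ = 0.32516 × sin(239.73°) = -0.28082

-0.164 -0.281 0.811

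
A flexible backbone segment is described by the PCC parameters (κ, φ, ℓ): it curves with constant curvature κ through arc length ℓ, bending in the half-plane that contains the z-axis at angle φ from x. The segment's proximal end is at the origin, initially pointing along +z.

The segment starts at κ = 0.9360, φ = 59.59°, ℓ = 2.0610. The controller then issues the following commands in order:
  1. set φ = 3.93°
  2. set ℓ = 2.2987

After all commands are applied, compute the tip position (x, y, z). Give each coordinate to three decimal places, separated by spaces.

initial: κ=0.9360, φ=59.59°, ℓ=2.0610
cmd 1: set φ=3.93° → (κ,φ,ℓ)=(0.9360,3.93°,2.0610) → tip=(1.4396,0.0989,1.0005)
cmd 2: set ℓ=2.2987 → (κ,φ,ℓ)=(0.9360,3.93°,2.2987) → tip=(1.6507,0.1134,0.8932)

1.651 0.113 0.893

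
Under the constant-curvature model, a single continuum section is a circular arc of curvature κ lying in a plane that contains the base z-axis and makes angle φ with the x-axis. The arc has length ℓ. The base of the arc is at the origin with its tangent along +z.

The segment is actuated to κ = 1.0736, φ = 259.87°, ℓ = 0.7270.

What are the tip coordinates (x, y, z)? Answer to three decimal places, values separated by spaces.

-0.047 -0.265 0.655

θ = κ·ℓ = 1.0736 × 0.7270 = 0.78051 rad
ρ = (1 − cos θ)/κ = (1 − 0.71056)/1.0736 = 0.26960
z = sin θ / κ = 0.70364/1.0736 = 0.65540
x = ρ cos φ = 0.26960 × cos(259.87°) = -0.04742
y = ρ sin φ = 0.26960 × sin(259.87°) = -0.26540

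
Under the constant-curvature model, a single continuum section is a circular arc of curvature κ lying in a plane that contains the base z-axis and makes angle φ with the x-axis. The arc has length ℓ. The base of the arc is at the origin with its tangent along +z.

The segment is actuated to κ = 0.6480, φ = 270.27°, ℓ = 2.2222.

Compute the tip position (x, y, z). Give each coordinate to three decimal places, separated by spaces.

θ = κ·ℓ = 0.6480 × 2.2222 = 1.43999 rad
ρ = (1 − cos θ)/κ = (1 − 0.13044)/0.6480 = 1.34192
z = sin θ / κ = 0.99146/0.6480 = 1.53003
x = ρ cos φ = 1.34192 × cos(270.27°) = 0.00632
y = ρ sin φ = 1.34192 × sin(270.27°) = -1.34190

0.006 -1.342 1.530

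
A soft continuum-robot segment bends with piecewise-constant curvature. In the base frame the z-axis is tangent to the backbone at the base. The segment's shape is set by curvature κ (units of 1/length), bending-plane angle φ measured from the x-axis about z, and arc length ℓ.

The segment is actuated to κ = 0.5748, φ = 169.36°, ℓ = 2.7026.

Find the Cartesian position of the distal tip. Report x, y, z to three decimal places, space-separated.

θ = κ·ℓ = 0.5748 × 2.7026 = 1.55345 rad
ρ = (1 − cos θ)/κ = (1 − 0.01734)/0.5748 = 1.70957
z = sin θ / κ = 0.99985/0.5748 = 1.73947
x = ρ cos φ = 1.70957 × cos(169.36°) = -1.68017
y = ρ sin φ = 1.70957 × sin(169.36°) = 0.31565

-1.680 0.316 1.739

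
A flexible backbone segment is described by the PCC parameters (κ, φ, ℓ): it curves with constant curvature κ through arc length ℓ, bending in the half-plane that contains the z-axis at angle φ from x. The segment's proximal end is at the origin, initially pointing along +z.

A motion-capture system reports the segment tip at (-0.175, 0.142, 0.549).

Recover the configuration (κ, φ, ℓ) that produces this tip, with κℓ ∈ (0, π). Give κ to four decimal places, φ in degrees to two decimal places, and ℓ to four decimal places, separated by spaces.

ρ = √(x²+y²) = √(-0.175² + 0.142²) = 0.22536
φ = atan2(y, x) mod 360° = atan2(0.142, -0.175) = 140.9431°
|p|² = ρ² + z² = 0.22536² + 0.549² = 0.35219
κ = 2ρ / |p|² = 2×0.22536 / 0.35219 = 1.27979
θ = 2·atan2(ρ, z) = 2·atan2(0.22536, 0.549) = 0.77905 rad
ℓ = θ/κ = 0.77905/1.27979 = 0.60873

1.2798 140.94 0.6087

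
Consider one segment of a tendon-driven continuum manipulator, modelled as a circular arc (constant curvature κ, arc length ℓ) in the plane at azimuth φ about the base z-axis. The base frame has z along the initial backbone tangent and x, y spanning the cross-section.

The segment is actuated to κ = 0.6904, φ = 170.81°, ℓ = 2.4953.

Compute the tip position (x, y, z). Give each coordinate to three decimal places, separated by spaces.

θ = κ·ℓ = 0.6904 × 2.4953 = 1.72276 rad
ρ = (1 − cos θ)/κ = (1 − -0.15137)/0.6904 = 1.66769
z = sin θ / κ = 0.98848/0.6904 = 1.43174
x = ρ cos φ = 1.66769 × cos(170.81°) = -1.64629
y = ρ sin φ = 1.66769 × sin(170.81°) = 0.26635

-1.646 0.266 1.432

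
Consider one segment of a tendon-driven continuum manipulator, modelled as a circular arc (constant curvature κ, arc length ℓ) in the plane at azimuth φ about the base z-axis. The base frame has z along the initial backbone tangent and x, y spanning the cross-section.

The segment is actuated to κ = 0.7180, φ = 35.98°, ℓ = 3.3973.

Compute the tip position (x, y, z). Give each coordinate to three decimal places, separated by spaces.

1.987 1.443 0.900

θ = κ·ℓ = 0.7180 × 3.3973 = 2.43926 rad
ρ = (1 − cos θ)/κ = (1 − -0.76334)/0.7180 = 2.45590
z = sin θ / κ = 0.64600/0.7180 = 0.89972
x = ρ cos φ = 2.45590 × cos(35.98°) = 1.98737
y = ρ sin φ = 2.45590 × sin(35.98°) = 1.44285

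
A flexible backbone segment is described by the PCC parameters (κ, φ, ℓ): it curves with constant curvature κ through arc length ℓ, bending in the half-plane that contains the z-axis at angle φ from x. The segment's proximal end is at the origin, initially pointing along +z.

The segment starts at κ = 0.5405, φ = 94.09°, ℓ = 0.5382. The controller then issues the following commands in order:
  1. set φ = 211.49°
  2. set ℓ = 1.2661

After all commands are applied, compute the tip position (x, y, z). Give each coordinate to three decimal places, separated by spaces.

initial: κ=0.5405, φ=94.09°, ℓ=0.5382
cmd 1: set φ=211.49° → (κ,φ,ℓ)=(0.5405,211.49°,0.5382) → tip=(-0.0663,-0.0406,0.5306)
cmd 2: set ℓ=1.2661 → (κ,φ,ℓ)=(0.5405,211.49°,1.2661) → tip=(-0.3552,-0.2176,1.1696)

-0.355 -0.218 1.170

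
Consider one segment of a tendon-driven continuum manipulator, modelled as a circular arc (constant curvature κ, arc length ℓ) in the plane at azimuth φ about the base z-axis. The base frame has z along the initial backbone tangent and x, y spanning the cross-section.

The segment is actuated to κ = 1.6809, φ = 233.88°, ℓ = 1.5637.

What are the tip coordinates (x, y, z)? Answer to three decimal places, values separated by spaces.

θ = κ·ℓ = 1.6809 × 1.5637 = 2.62842 rad
ρ = (1 − cos θ)/κ = (1 − -0.87119)/1.6809 = 1.11321
z = sin θ / κ = 0.49094/1.6809 = 0.29207
x = ρ cos φ = 1.11321 × cos(233.88°) = -0.65621
y = ρ sin φ = 1.11321 × sin(233.88°) = -0.89923

-0.656 -0.899 0.292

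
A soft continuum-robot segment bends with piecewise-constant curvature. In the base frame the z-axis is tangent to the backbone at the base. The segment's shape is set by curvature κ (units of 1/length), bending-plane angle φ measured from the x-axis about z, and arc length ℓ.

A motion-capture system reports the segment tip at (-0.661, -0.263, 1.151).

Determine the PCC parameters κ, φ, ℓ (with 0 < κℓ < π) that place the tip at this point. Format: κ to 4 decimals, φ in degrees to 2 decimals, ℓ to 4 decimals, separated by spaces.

0.7771 201.70 1.4248

ρ = √(x²+y²) = √(-0.661² + -0.263²) = 0.71140
φ = atan2(y, x) mod 360° = atan2(-0.263, -0.661) = 201.6967°
|p|² = ρ² + z² = 0.71140² + 1.151² = 1.83089
κ = 2ρ / |p|² = 2×0.71140 / 1.83089 = 0.77711
θ = 2·atan2(ρ, z) = 2·atan2(0.71140, 1.151) = 1.10720 rad
ℓ = θ/κ = 1.10720/0.77711 = 1.42477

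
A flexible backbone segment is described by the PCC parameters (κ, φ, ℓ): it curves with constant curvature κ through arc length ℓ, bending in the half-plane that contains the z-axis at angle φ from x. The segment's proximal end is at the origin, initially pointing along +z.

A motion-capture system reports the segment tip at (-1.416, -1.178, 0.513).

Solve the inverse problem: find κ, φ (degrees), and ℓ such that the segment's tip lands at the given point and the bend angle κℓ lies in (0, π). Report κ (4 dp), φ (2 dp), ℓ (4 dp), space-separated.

ρ = √(x²+y²) = √(-1.416² + -1.178²) = 1.84194
φ = atan2(y, x) mod 360° = atan2(-1.178, -1.416) = 219.7578°
|p|² = ρ² + z² = 1.84194² + 0.513² = 3.65591
κ = 2ρ / |p|² = 2×1.84194 / 3.65591 = 1.00765
θ = 2·atan2(ρ, z) = 2·atan2(1.84194, 0.513) = 2.59834 rad
ℓ = θ/κ = 2.59834/1.00765 = 2.57861

1.0077 219.76 2.5786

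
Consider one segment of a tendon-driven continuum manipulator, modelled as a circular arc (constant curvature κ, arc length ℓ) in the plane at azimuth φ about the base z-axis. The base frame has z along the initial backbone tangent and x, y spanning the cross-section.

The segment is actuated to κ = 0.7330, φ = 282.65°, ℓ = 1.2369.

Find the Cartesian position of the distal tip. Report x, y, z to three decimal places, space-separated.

θ = κ·ℓ = 0.7330 × 1.2369 = 0.90665 rad
ρ = (1 − cos θ)/κ = (1 − 0.61639)/0.7330 = 0.52334
z = sin θ / κ = 0.78744/0.7330 = 1.07427
x = ρ cos φ = 0.52334 × cos(282.65°) = 0.11461
y = ρ sin φ = 0.52334 × sin(282.65°) = -0.51064

0.115 -0.511 1.074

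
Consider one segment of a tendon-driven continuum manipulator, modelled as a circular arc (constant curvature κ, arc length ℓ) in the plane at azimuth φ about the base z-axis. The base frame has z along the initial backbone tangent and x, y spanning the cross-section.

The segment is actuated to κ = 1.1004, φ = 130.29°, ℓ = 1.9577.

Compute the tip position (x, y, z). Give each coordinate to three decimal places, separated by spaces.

-0.911 1.075 0.758

θ = κ·ℓ = 1.1004 × 1.9577 = 2.15425 rad
ρ = (1 − cos θ)/κ = (1 − -0.55091)/1.1004 = 1.40941
z = sin θ / κ = 0.83456/1.1004 = 0.75842
x = ρ cos φ = 1.40941 × cos(130.29°) = -0.91140
y = ρ sin φ = 1.40941 × sin(130.29°) = 1.07507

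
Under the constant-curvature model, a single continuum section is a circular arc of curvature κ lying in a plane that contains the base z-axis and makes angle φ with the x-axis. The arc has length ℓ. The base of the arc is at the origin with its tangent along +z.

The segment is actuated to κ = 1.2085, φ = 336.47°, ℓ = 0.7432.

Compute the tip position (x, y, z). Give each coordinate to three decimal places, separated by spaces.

θ = κ·ℓ = 1.2085 × 0.7432 = 0.89816 rad
ρ = (1 − cos θ)/κ = (1 − 0.62305)/1.2085 = 0.31191
z = sin θ / κ = 0.78218/1.2085 = 0.64723
x = ρ cos φ = 0.31191 × cos(336.47°) = 0.28598
y = ρ sin φ = 0.31191 × sin(336.47°) = -0.12453

0.286 -0.125 0.647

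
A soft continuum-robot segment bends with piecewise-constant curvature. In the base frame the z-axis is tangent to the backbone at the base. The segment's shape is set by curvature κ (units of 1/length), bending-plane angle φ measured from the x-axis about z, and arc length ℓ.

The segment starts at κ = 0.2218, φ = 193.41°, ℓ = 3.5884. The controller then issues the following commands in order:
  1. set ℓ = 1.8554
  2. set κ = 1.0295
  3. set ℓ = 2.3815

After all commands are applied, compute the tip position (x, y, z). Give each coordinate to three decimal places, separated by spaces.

-1.674 -0.399 0.618

initial: κ=0.2218, φ=193.41°, ℓ=3.5884
cmd 1: set ℓ=1.8554 → (κ,φ,ℓ)=(0.2218,193.41°,1.8554) → tip=(-0.3662,-0.0873,1.8035)
cmd 2: set κ=1.0295 → (κ,φ,ℓ)=(1.0295,193.41°,1.8554) → tip=(-1.2594,-0.3003,0.9160)
cmd 3: set ℓ=2.3815 → (κ,φ,ℓ)=(1.0295,193.41°,2.3815) → tip=(-1.6737,-0.3990,0.6182)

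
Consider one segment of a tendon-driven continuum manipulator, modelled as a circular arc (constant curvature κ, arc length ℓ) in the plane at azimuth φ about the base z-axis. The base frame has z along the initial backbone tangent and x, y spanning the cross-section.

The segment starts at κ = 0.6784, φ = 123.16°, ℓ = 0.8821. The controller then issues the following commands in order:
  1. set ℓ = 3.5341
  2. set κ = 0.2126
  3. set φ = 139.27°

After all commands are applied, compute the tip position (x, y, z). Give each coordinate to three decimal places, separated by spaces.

initial: κ=0.6784, φ=123.16°, ℓ=0.8821
cmd 1: set ℓ=3.5341 → (κ,φ,ℓ)=(0.6784,123.16°,3.5341) → tip=(-1.3995,2.1419,0.9983)
cmd 2: set κ=0.2126 → (κ,φ,ℓ)=(0.2126,123.16°,3.5341) → tip=(-0.6927,1.0601,3.2108)
cmd 3: set φ=139.27° → (κ,φ,ℓ)=(0.2126,139.27°,3.5341) → tip=(-0.9597,0.8263,3.2108)

-0.960 0.826 3.211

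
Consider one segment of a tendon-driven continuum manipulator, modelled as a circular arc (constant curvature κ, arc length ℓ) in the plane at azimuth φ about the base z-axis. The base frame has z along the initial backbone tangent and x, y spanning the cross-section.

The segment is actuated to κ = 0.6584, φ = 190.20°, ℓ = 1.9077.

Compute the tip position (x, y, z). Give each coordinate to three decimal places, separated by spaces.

-1.032 -0.186 1.444

θ = κ·ℓ = 0.6584 × 1.9077 = 1.25603 rad
ρ = (1 − cos θ)/κ = (1 − 0.30959)/0.6584 = 1.04861
z = sin θ / κ = 0.95087/0.6584 = 1.44421
x = ρ cos φ = 1.04861 × cos(190.20°) = -1.03204
y = ρ sin φ = 1.04861 × sin(190.20°) = -0.18569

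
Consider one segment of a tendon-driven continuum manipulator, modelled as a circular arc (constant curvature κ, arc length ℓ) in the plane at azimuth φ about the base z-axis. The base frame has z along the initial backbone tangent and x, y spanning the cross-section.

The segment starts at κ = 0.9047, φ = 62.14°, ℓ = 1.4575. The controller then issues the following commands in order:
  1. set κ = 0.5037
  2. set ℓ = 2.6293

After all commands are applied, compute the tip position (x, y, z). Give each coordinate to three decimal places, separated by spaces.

initial: κ=0.9047, φ=62.14°, ℓ=1.4575
cmd 1: set κ=0.5037 → (κ,φ,ℓ)=(0.5037,62.14°,1.4575) → tip=(0.2390,0.4521,1.3301)
cmd 2: set ℓ=2.6293 → (κ,φ,ℓ)=(0.5037,62.14°,2.6293) → tip=(0.7014,1.3270,1.9253)

0.701 1.327 1.925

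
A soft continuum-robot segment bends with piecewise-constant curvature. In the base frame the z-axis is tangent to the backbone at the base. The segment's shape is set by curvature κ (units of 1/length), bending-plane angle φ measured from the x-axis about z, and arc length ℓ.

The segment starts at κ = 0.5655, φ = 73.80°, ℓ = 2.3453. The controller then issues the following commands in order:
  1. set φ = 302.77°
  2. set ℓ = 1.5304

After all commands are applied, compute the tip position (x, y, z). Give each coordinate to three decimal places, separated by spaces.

0.337 -0.523 1.346

initial: κ=0.5655, φ=73.80°, ℓ=2.3453
cmd 1: set φ=302.77° → (κ,φ,ℓ)=(0.5655,302.77°,2.3453) → tip=(0.7254,-1.1269,1.7157)
cmd 2: set ℓ=1.5304 → (κ,φ,ℓ)=(0.5655,302.77°,1.5304) → tip=(0.3366,-0.5229,1.3464)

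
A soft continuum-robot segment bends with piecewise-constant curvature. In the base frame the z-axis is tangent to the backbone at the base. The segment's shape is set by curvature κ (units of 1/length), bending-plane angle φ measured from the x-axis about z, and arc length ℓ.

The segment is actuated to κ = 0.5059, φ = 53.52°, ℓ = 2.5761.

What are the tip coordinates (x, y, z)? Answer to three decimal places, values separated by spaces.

θ = κ·ℓ = 0.5059 × 2.5761 = 1.30325 rad
ρ = (1 − cos θ)/κ = (1 − 0.26437)/0.5059 = 1.45411
z = sin θ / κ = 0.96442/0.5059 = 1.90635
x = ρ cos φ = 1.45411 × cos(53.52°) = 0.86453
y = ρ sin φ = 1.45411 × sin(53.52°) = 1.16920

0.865 1.169 1.906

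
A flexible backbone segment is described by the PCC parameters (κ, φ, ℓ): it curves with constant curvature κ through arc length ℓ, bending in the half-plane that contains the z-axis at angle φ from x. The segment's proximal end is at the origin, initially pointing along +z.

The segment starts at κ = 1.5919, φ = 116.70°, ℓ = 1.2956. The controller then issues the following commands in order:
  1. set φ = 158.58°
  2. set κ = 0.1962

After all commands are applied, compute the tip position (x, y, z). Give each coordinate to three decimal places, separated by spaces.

-0.152 0.060 1.282

initial: κ=1.5919, φ=116.70°, ℓ=1.2956
cmd 1: set φ=158.58° → (κ,φ,ℓ)=(1.5919,158.58°,1.2956) → tip=(-0.8609,0.3377,0.5538)
cmd 2: set κ=0.1962 → (κ,φ,ℓ)=(0.1962,158.58°,1.2956) → tip=(-0.1525,0.0598,1.2817)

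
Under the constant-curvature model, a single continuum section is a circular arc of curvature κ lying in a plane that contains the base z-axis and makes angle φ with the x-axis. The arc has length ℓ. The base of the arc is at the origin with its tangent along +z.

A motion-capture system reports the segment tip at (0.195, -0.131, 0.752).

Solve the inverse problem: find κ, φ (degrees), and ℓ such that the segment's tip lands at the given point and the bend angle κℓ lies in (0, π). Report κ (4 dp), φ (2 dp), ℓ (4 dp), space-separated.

ρ = √(x²+y²) = √(0.195² + -0.131²) = 0.23492
φ = atan2(y, x) mod 360° = atan2(-0.131, 0.195) = 326.1070°
|p|² = ρ² + z² = 0.23492² + 0.752² = 0.62069
κ = 2ρ / |p|² = 2×0.23492 / 0.62069 = 0.75695
θ = 2·atan2(ρ, z) = 2·atan2(0.23492, 0.752) = 0.60557 rad
ℓ = θ/κ = 0.60557/0.75695 = 0.80001

0.7570 326.11 0.8000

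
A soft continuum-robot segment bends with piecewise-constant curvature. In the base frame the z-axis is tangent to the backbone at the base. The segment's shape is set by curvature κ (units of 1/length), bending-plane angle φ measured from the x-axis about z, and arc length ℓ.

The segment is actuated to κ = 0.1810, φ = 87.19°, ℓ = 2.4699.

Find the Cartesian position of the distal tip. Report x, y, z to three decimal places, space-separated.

θ = κ·ℓ = 0.1810 × 2.4699 = 0.44705 rad
ρ = (1 − cos θ)/κ = (1 − 0.90173)/0.1810 = 0.54295
z = sin θ / κ = 0.43231/0.1810 = 2.38845
x = ρ cos φ = 0.54295 × cos(87.19°) = 0.02662
y = ρ sin φ = 0.54295 × sin(87.19°) = 0.54230

0.027 0.542 2.388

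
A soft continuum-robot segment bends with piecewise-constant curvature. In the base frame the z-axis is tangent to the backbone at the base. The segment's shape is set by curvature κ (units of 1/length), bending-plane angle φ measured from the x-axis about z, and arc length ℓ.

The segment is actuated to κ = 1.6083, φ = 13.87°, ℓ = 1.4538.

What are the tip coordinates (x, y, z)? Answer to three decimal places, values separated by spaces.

θ = κ·ℓ = 1.6083 × 1.4538 = 2.33815 rad
ρ = (1 − cos θ)/κ = (1 − -0.69423)/1.6083 = 1.05343
z = sin θ / κ = 0.71975/1.6083 = 0.44752
x = ρ cos φ = 1.05343 × cos(13.87°) = 1.02271
y = ρ sin φ = 1.05343 × sin(13.87°) = 0.25253

1.023 0.253 0.448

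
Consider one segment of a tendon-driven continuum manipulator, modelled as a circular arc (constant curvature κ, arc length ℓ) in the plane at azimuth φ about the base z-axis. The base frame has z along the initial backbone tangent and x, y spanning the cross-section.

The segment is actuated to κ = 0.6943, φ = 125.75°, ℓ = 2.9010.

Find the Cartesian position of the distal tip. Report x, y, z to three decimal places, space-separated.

θ = κ·ℓ = 0.6943 × 2.9010 = 2.01416 rad
ρ = (1 − cos θ)/κ = (1 − -0.42898)/0.6943 = 2.05817
z = sin θ / κ = 0.90331/0.6943 = 1.30104
x = ρ cos φ = 2.05817 × cos(125.75°) = -1.20248
y = ρ sin φ = 2.05817 × sin(125.75°) = 1.67035

-1.202 1.670 1.301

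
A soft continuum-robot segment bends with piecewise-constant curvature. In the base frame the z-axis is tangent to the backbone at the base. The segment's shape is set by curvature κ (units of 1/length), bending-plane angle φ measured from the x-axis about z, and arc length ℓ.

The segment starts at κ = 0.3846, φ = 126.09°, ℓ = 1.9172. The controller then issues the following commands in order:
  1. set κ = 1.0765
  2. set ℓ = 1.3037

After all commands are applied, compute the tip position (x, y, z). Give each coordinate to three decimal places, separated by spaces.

-0.456 0.626 0.916

initial: κ=0.3846, φ=126.09°, ℓ=1.9172
cmd 1: set κ=1.0765 → (κ,φ,ℓ)=(1.0765,126.09°,1.9172) → tip=(-0.8062,1.1060,0.8183)
cmd 2: set ℓ=1.3037 → (κ,φ,ℓ)=(1.0765,126.09°,1.3037) → tip=(-0.4560,0.6256,0.9160)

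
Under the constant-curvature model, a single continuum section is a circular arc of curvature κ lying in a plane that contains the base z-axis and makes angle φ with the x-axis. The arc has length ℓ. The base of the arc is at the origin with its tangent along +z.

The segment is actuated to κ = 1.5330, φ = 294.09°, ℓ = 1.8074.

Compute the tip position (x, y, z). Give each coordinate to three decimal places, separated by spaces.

θ = κ·ℓ = 1.5330 × 1.8074 = 2.77074 rad
ρ = (1 − cos θ)/κ = (1 − -0.93202)/1.5330 = 1.26029
z = sin θ / κ = 0.36241/1.5330 = 0.23640
x = ρ cos φ = 1.26029 × cos(294.09°) = 0.51441
y = ρ sin φ = 1.26029 × sin(294.09°) = -1.15052

0.514 -1.151 0.236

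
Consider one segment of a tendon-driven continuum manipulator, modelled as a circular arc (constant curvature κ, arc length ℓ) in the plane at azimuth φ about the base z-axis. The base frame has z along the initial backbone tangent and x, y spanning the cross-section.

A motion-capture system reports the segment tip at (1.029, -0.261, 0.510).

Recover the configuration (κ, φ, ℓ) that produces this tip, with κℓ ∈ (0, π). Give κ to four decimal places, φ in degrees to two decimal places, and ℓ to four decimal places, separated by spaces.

1.5307 345.77 1.4672

ρ = √(x²+y²) = √(1.029² + -0.261²) = 1.06158
φ = atan2(y, x) mod 360° = atan2(-0.261, 1.029) = 345.7674°
|p|² = ρ² + z² = 1.06158² + 0.510² = 1.38706
κ = 2ρ / |p|² = 2×1.06158 / 1.38706 = 1.53070
θ = 2·atan2(ρ, z) = 2·atan2(1.06158, 0.510) = 2.24588 rad
ℓ = θ/κ = 2.24588/1.53070 = 1.46723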